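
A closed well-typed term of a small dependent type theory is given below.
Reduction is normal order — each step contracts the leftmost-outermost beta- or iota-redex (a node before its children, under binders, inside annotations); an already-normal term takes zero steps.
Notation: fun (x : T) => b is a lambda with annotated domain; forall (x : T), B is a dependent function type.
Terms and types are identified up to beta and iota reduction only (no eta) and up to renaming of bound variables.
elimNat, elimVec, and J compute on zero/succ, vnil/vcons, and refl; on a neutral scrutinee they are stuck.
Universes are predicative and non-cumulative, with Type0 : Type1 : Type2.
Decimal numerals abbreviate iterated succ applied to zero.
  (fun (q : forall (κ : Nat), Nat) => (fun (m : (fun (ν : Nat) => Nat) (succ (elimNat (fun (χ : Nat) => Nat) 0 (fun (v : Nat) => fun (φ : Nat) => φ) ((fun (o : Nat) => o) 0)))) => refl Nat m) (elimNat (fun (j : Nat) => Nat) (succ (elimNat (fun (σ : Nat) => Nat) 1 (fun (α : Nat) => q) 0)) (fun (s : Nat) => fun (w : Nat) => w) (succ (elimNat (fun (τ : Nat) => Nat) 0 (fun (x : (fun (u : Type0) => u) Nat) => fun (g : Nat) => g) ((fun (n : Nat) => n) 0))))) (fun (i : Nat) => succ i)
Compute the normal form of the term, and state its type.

reduced normal form:
  refl Nat 2
inferred type:
  Eq Nat 2 2


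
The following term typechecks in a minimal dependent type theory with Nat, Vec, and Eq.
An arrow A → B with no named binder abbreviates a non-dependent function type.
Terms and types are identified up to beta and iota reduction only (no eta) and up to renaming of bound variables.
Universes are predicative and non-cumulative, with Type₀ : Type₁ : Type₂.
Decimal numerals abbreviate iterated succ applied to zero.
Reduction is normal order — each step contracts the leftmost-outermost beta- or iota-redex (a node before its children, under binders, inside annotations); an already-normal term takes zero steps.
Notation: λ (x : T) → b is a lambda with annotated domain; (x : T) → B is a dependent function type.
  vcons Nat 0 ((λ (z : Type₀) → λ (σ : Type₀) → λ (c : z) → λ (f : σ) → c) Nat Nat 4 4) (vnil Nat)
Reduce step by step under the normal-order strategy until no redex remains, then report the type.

normal-order reduction sequence:
  vcons Nat 0 ((λ (z : Type₀) → λ (σ : Type₀) → λ (c : z) → λ (f : σ) → c) Nat Nat 4 4) (vnil Nat)
  ~> vcons Nat 0 ((λ (z : Type₀) → λ (σ : Nat) → λ (c : z) → σ) Nat 4 4) (vnil Nat)
  ~> vcons Nat 0 ((λ (z : Nat) → λ (σ : Nat) → z) 4 4) (vnil Nat)
  ~> vcons Nat 0 ((λ (z : Nat) → 4) 4) (vnil Nat)
  ~> vcons Nat 0 4 (vnil Nat)
inferred type:
  Vec Nat 1


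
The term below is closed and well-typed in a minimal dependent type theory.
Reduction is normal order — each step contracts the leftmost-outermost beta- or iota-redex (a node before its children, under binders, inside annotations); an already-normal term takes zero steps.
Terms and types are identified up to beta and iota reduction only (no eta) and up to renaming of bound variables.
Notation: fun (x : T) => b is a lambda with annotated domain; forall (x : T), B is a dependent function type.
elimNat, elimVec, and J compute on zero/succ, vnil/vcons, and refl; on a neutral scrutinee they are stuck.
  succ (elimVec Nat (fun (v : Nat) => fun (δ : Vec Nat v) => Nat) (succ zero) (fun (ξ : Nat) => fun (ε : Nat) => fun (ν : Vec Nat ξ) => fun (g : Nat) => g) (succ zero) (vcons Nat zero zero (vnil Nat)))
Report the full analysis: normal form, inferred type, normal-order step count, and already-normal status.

reduced normal form:
  succ (succ zero)
inferred type:
  Nat
normal-order step count: 6
already normal: no
first redex: an elimVec iota-redex


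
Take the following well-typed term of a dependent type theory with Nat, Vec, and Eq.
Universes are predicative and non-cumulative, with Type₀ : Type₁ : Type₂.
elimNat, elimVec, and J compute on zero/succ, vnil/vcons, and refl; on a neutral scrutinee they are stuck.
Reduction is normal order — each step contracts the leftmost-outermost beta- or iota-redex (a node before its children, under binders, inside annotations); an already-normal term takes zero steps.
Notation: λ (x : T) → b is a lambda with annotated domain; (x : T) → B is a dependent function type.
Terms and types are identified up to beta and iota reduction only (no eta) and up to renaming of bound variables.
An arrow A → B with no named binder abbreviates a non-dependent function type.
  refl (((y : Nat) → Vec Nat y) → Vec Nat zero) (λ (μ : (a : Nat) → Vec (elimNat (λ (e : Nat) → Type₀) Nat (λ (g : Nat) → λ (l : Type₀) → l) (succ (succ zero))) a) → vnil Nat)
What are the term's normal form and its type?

reduced normal form:
  refl (((y : Nat) → Vec Nat y) → Vec Nat zero) (λ (μ : (a : Nat) → Vec Nat a) → vnil Nat)
inferred type:
  Eq (((y : Nat) → Vec Nat y) → Vec Nat zero) (λ (μ : (a : Nat) → Vec Nat a) → vnil Nat) (λ (e : (g : Nat) → Vec Nat g) → vnil Nat)


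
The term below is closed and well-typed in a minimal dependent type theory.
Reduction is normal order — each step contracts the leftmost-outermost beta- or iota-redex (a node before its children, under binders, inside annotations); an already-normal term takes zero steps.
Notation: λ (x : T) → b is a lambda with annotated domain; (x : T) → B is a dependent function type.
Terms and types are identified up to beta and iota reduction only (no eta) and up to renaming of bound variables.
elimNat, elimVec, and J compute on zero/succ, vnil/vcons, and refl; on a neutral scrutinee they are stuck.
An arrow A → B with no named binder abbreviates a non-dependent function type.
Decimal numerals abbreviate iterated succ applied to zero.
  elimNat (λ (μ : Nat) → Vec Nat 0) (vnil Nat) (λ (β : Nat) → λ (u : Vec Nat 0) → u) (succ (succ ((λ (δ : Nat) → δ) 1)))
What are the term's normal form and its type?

normal form:
  vnil Nat
the term's type:
  Vec Nat 0


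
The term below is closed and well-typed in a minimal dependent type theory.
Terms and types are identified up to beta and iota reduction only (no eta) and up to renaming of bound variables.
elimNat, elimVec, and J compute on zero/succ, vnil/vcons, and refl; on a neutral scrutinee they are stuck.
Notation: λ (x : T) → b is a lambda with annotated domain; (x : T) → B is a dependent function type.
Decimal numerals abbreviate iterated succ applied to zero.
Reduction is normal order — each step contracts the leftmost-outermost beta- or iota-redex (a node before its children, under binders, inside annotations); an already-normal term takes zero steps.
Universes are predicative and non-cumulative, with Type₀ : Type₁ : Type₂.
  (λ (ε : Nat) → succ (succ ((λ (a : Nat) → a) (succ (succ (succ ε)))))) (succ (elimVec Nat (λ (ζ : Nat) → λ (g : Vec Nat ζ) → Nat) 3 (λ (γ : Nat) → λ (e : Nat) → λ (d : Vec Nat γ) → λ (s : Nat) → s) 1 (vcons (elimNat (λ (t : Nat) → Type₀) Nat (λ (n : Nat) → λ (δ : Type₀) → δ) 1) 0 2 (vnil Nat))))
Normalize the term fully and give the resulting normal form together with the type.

normal form:
  9
the term's type:
  Nat


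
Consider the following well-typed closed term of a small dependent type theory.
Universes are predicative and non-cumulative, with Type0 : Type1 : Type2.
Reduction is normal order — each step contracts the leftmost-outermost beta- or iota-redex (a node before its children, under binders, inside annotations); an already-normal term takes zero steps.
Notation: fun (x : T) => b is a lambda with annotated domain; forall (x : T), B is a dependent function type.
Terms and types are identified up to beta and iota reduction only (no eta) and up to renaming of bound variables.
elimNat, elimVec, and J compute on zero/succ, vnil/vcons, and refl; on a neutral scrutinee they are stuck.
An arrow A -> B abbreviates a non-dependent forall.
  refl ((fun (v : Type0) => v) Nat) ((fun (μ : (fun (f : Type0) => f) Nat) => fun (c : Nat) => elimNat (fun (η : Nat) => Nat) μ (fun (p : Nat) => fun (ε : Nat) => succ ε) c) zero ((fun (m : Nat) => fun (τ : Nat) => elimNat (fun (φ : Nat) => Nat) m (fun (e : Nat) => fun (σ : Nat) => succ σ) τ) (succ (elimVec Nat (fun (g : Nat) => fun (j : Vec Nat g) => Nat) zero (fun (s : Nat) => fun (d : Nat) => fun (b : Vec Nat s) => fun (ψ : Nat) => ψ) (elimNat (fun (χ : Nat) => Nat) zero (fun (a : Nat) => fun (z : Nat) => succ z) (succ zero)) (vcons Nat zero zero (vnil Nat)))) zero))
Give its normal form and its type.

normal form:
  refl Nat (succ zero)
inferred type:
  Eq Nat (succ zero) (succ zero)
observation: 16 normal-order steps separate the term from its normal form.


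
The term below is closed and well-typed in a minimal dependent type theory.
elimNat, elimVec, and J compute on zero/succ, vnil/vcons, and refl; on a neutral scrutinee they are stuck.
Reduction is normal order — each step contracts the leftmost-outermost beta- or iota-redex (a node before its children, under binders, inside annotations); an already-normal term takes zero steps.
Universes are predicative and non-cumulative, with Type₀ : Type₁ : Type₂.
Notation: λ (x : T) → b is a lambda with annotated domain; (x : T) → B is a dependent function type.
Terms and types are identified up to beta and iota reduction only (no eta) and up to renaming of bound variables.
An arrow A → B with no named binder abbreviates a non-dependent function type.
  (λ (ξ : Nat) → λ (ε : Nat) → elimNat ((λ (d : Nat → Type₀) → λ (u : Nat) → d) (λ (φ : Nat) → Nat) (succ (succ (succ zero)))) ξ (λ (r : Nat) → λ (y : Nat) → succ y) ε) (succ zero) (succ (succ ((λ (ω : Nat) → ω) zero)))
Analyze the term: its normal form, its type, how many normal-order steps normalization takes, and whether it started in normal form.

resulting normal form:
  succ (succ (succ zero))
type:
  Nat
normal-order step count: 12
already normal: no
first redex: a beta-redex


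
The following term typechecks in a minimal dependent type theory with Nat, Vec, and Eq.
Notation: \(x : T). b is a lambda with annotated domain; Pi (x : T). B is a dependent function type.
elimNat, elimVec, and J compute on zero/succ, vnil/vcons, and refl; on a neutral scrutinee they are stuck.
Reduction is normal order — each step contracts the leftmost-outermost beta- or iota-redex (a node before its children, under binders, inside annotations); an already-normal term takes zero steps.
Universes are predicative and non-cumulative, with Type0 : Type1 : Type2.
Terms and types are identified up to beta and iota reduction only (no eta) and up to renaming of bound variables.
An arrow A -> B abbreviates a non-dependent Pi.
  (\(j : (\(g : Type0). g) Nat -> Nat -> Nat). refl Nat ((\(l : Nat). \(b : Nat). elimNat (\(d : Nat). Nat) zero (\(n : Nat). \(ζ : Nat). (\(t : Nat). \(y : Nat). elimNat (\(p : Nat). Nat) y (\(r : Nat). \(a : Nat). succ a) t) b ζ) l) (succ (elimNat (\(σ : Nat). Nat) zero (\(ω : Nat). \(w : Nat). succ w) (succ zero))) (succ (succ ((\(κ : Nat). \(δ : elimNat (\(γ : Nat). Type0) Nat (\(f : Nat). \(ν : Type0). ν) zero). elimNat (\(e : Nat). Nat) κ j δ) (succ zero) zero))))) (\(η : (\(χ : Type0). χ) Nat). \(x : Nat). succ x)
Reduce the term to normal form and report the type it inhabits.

normal form:
  refl Nat (succ (succ (succ (succ (succ (succ zero))))))
the term's type:
  Eq Nat (succ (succ (succ (succ (succ (succ zero)))))) (succ (succ (succ (succ (succ (succ zero))))))
observation: contracting a beta-redex first, the term normalizes in 44 steps.


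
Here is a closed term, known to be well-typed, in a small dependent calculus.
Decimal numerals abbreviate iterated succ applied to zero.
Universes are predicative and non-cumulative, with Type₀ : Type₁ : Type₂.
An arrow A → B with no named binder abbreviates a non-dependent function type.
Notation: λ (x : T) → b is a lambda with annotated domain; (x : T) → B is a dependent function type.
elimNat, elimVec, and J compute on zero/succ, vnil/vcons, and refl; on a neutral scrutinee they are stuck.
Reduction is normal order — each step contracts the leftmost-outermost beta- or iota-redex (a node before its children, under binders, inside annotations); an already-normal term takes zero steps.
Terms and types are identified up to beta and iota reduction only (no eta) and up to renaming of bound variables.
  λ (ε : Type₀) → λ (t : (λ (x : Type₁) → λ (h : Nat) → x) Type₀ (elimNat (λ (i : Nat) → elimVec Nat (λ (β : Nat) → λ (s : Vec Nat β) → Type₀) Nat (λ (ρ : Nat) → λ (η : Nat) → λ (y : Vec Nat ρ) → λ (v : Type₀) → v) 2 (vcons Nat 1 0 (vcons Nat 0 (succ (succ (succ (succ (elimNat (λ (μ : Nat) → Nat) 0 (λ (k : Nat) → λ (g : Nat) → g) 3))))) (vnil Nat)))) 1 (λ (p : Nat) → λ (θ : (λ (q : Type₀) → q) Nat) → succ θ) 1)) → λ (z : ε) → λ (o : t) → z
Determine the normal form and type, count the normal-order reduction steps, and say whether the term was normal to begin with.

resulting normal form:
  λ (ε : Type₀) → λ (t : Type₀) → λ (x : ε) → λ (h : t) → x
type:
  (ε : Type₀) → (t : Type₀) → ε → t → ε
normal-order step count: 2
started in normal form: no
first redex: a beta-redex


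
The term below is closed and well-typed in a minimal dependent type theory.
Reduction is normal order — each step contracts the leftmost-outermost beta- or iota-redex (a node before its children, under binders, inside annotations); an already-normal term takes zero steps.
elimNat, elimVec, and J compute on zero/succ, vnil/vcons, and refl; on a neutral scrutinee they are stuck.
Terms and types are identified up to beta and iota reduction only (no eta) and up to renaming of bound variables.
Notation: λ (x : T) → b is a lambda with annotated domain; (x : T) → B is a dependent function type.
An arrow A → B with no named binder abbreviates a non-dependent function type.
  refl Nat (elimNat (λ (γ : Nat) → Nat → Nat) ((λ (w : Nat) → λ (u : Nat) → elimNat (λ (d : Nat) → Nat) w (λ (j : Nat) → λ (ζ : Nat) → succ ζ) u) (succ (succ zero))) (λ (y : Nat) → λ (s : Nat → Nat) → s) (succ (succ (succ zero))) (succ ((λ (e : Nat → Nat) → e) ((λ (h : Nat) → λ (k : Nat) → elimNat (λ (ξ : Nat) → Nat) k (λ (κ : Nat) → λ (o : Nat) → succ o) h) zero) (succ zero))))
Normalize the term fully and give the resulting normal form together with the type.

normal form:
  refl Nat (succ (succ (succ (succ zero))))
the term's type:
  Eq Nat (succ (succ (succ (succ zero)))) (succ (succ (succ (succ zero))))
observation: contracting an elimNat iota-redex first, the term normalizes in 23 steps.


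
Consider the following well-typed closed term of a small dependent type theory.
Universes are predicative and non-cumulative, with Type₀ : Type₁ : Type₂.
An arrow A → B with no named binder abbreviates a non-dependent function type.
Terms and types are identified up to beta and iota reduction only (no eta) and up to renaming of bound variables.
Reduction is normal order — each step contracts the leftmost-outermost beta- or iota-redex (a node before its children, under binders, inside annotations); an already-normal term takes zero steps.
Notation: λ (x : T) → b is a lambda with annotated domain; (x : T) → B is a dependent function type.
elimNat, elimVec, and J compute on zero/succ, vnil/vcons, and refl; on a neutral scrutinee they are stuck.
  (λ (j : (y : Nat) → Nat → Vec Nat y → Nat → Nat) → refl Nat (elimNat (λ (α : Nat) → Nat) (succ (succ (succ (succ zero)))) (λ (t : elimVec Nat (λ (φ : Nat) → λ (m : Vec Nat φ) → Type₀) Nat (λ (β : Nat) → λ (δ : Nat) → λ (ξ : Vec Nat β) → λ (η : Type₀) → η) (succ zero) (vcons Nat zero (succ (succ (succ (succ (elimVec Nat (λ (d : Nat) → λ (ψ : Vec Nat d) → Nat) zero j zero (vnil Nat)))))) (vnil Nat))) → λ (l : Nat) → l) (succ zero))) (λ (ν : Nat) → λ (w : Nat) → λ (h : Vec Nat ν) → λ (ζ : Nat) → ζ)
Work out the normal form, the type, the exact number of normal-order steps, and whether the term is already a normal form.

reduced normal form:
  refl Nat (succ (succ (succ (succ zero))))
inferred type:
  Eq Nat (succ (succ (succ (succ zero)))) (succ (succ (succ (succ zero))))
normal-order step count: 5
already normal: no
first contracted redex: a beta-redex


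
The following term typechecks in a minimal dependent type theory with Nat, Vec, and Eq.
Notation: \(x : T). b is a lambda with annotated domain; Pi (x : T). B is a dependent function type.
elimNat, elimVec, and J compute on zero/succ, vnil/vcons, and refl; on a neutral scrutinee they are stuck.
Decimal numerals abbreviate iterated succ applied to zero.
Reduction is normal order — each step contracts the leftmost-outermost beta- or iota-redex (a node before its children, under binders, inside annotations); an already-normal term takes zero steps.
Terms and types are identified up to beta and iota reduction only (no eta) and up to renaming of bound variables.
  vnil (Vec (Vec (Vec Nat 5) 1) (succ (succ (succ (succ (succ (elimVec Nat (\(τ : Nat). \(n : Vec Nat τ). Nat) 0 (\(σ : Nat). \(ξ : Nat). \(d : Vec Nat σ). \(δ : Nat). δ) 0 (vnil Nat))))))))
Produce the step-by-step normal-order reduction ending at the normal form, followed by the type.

normal-order reduction:
  vnil (Vec (Vec (Vec Nat 5) 1) (succ (succ (succ (succ (succ (elimVec Nat (\(τ : Nat). \(n : Vec Nat τ). Nat) 0 (\(σ : Nat). \(ξ : Nat). \(d : Vec Nat σ). \(δ : Nat). δ) 0 (vnil Nat))))))))
  ~> vnil (Vec (Vec (Vec Nat 5) 1) 5)
inferred type:
  Vec (Vec (Vec (Vec Nat 5) 1) 5) 0


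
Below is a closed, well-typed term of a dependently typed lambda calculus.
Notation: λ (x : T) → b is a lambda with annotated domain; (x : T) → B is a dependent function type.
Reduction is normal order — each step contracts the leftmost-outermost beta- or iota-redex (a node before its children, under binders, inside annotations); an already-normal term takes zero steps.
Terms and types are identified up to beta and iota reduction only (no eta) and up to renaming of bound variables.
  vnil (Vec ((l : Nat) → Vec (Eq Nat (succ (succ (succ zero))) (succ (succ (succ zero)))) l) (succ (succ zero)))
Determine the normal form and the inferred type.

reduced normal form:
  vnil (Vec ((l : Nat) → Vec (Eq Nat (succ (succ (succ zero))) (succ (succ (succ zero)))) l) (succ (succ zero)))
the term's type:
  Vec (Vec ((l : Nat) → Vec (Eq Nat (succ (succ (succ zero))) (succ (succ (succ zero)))) l) (succ (succ zero))) zero
observation: the term is already in normal form.


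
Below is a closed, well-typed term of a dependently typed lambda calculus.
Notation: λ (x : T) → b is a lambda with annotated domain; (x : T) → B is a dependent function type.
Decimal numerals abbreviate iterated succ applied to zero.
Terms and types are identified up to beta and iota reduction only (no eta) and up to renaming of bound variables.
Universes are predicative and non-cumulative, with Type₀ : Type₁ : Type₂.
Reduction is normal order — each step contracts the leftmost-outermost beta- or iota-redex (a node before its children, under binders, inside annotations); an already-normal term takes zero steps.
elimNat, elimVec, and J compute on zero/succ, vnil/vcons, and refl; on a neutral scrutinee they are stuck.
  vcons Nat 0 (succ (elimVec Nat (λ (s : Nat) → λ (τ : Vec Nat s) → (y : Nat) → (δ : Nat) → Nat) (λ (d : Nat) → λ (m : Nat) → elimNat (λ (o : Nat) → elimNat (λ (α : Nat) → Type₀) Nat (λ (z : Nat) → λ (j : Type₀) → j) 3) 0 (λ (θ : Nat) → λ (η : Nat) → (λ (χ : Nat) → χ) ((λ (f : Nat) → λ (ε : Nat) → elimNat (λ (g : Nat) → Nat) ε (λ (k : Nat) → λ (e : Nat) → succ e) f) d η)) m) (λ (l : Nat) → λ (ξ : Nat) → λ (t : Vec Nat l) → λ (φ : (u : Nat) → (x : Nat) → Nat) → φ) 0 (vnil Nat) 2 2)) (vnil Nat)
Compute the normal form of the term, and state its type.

normal form:
  vcons Nat 0 5 (vnil Nat)
the term's type:
  Vec Nat 1


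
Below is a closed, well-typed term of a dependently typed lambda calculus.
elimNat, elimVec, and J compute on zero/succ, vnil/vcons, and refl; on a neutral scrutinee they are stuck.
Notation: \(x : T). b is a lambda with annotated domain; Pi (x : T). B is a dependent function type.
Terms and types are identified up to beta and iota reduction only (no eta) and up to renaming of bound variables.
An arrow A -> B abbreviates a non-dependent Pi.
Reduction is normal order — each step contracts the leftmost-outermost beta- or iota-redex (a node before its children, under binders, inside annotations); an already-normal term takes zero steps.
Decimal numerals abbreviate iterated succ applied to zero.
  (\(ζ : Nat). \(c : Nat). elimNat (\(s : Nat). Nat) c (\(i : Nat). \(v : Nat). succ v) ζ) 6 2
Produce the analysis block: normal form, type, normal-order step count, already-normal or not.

resulting normal form:
  8
the term's type:
  Nat
normal-order step count: 21
term was already normal: no
first contracted redex: a beta-redex


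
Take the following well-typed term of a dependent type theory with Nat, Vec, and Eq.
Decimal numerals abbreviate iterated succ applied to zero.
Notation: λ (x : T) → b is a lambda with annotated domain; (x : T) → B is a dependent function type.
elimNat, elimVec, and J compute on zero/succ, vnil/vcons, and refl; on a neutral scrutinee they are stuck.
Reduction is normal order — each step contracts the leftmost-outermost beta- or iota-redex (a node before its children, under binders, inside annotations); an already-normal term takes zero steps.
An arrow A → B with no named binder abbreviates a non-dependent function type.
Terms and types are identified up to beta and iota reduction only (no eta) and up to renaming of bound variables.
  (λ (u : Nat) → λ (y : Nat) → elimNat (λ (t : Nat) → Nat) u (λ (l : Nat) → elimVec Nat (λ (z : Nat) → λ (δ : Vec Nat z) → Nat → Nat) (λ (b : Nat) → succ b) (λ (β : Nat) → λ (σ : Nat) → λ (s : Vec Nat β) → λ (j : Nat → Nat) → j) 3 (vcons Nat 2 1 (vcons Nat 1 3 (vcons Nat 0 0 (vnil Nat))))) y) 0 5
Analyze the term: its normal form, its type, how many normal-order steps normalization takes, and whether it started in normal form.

reduced normal form:
  5
inferred type:
  Nat
reduction steps (normal order): 98
started in normal form: no
first redex: a beta-redex


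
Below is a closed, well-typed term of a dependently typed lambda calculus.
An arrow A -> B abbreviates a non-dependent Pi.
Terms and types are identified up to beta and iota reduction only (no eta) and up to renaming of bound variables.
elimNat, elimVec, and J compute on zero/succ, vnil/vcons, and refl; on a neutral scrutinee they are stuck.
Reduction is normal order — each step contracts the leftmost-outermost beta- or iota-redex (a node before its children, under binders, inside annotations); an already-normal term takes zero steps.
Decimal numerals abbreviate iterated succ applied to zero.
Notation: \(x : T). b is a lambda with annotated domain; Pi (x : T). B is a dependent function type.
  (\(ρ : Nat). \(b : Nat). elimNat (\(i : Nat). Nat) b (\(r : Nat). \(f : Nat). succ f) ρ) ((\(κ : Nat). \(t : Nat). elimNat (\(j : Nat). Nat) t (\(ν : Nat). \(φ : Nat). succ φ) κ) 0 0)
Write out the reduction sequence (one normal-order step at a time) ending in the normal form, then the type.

normal-order reduction:
  (\(ρ : Nat). \(b : Nat). elimNat (\(i : Nat). Nat) b (\(r : Nat). \(f : Nat). succ f) ρ) ((\(κ : Nat). \(t : Nat). elimNat (\(j : Nat). Nat) t (\(ν : Nat). \(φ : Nat). succ φ) κ) 0 0)
  ~> \(ρ : Nat). elimNat (\(b : Nat). Nat) ρ (\(i : Nat). \(r : Nat). succ r) ((\(f : Nat). \(κ : Nat). elimNat (\(t : Nat). Nat) κ (\(j : Nat). \(ν : Nat). succ ν) f) 0 0)
  ~> \(ρ : Nat). elimNat (\(b : Nat). Nat) ρ (\(i : Nat). \(r : Nat). succ r) ((\(f : Nat). elimNat (\(κ : Nat). Nat) f (\(t : Nat). \(j : Nat). succ j) 0) 0)
  ~> \(ρ : Nat). elimNat (\(b : Nat). Nat) ρ (\(i : Nat). \(r : Nat). succ r) (elimNat (\(f : Nat). Nat) 0 (\(κ : Nat). \(t : Nat). succ t) 0)
  ~> \(ρ : Nat). elimNat (\(b : Nat). Nat) ρ (\(i : Nat). \(r : Nat). succ r) 0
  ~> \(ρ : Nat). ρ
the term's type:
  Nat -> Nat


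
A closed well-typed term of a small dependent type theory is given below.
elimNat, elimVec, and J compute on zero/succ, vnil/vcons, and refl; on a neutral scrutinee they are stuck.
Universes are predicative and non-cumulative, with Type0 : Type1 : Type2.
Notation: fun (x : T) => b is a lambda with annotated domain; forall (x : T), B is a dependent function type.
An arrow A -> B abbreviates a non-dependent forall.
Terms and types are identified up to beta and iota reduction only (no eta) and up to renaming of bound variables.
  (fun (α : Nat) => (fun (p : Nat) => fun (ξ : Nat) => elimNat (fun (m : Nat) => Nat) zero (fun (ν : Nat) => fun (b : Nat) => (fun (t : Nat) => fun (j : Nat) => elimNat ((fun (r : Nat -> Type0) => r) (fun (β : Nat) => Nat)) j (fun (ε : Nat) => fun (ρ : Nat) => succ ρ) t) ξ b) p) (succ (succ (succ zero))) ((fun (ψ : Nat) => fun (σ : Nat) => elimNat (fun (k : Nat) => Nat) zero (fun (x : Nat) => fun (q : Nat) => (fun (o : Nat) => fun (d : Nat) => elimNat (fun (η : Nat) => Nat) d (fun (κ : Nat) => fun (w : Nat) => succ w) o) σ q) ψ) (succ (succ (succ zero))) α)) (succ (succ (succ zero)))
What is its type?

inferred type:
  Nat


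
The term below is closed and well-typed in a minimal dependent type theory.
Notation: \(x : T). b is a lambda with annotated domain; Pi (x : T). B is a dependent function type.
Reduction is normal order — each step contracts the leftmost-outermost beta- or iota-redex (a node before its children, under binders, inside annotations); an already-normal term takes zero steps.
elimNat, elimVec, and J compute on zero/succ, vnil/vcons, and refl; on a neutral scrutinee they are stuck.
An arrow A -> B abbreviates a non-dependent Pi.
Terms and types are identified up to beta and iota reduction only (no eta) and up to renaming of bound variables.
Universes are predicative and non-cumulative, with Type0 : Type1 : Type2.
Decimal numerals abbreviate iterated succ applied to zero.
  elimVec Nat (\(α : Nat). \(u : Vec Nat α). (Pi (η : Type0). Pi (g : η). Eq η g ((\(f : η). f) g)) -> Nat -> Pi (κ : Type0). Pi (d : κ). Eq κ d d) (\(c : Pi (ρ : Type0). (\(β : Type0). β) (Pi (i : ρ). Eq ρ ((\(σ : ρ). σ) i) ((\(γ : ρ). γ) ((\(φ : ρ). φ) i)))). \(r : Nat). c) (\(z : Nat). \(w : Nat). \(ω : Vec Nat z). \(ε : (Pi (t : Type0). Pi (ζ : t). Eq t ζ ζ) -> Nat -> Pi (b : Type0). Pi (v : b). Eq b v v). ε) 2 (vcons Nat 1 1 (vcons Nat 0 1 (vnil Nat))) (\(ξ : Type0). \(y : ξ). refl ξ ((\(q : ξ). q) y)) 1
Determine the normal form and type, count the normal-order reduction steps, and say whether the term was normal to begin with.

reduced normal form:
  \(α : Type0). \(u : α). refl α u
inferred type:
  Pi (α : Type0). Pi (u : α). Eq α u u
reduction steps (normal order): 14
already normal: no
first redex: an elimVec iota-redex


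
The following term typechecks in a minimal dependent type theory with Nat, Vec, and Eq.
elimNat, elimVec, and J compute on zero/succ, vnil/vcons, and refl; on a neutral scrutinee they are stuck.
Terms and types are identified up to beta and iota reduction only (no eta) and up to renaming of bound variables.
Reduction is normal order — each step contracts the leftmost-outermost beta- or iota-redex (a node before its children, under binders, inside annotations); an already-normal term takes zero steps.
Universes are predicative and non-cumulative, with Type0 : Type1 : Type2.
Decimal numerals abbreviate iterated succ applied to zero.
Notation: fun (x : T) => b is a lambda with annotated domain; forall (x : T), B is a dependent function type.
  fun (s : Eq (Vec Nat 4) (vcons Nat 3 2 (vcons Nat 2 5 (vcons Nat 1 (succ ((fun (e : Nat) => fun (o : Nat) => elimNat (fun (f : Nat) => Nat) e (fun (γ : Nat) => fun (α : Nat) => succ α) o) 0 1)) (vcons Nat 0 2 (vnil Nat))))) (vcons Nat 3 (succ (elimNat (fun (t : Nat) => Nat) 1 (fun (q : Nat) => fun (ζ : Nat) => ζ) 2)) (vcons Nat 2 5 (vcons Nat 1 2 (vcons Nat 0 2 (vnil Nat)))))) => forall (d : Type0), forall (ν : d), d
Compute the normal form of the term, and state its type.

reduced normal form:
  fun (s : Eq (Vec Nat 4) (vcons Nat 3 2 (vcons Nat 2 5 (vcons Nat 1 2 (vcons Nat 0 2 (vnil Nat))))) (vcons Nat 3 2 (vcons Nat 2 5 (vcons Nat 1 2 (vcons Nat 0 2 (vnil Nat)))))) => forall (e : Type0), forall (o : e), e
type:
  forall (s : Eq (Vec Nat 4) (vcons Nat 3 2 (vcons Nat 2 5 (vcons Nat 1 2 (vcons Nat 0 2 (vnil Nat))))) (vcons Nat 3 2 (vcons Nat 2 5 (vcons Nat 1 2 (vcons Nat 0 2 (vnil Nat)))))), Type1


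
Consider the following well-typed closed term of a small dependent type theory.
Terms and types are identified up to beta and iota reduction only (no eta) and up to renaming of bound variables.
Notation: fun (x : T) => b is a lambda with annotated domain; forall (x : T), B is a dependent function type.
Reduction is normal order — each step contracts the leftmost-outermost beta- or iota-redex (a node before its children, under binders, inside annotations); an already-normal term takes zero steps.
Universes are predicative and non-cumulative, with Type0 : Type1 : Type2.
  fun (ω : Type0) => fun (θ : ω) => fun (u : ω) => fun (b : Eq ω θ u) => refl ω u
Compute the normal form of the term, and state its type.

normal form:
  fun (ω : Type0) => fun (θ : ω) => fun (u : ω) => fun (b : Eq ω θ u) => refl ω u
type:
  forall (ω : Type0), forall (θ : ω), forall (u : ω), forall (b : Eq ω θ u), Eq ω u u


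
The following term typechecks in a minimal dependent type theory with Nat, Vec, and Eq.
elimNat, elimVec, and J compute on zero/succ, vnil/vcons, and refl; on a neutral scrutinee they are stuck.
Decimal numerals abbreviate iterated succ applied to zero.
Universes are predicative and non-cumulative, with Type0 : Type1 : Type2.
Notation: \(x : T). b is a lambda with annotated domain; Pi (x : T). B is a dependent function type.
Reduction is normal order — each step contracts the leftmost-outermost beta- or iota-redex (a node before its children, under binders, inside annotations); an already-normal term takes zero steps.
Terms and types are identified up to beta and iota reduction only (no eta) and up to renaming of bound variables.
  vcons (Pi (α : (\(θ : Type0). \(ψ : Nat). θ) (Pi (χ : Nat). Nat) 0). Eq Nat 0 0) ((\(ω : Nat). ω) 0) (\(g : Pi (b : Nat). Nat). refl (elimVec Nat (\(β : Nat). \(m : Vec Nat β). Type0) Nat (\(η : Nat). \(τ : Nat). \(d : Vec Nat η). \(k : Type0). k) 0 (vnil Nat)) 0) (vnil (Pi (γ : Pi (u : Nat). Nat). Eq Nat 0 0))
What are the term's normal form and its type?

reduced normal form:
  vcons (Pi (α : Pi (θ : Nat). Nat). Eq Nat 0 0) 0 (\(ψ : Pi (χ : Nat). Nat). refl Nat 0) (vnil (Pi (ω : Pi (g : Nat). Nat). Eq Nat 0 0))
inferred type:
  Vec (Pi (α : Pi (θ : Nat). Nat). Eq Nat 0 0) 1
observation: reduction starts at a beta-redex, and 4 normal-order steps reach the normal form.


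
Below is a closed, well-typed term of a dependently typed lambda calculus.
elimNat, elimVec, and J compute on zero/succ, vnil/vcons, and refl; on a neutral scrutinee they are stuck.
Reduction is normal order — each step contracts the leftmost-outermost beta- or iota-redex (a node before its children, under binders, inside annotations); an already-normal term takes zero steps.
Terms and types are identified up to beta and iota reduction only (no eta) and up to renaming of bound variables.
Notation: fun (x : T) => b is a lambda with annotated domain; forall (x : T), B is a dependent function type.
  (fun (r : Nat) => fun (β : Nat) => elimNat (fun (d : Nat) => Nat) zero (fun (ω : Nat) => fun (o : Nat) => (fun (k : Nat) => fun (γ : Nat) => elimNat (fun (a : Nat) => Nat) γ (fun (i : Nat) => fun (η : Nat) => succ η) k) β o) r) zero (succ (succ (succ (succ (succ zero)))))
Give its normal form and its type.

normal form:
  zero
type:
  Nat


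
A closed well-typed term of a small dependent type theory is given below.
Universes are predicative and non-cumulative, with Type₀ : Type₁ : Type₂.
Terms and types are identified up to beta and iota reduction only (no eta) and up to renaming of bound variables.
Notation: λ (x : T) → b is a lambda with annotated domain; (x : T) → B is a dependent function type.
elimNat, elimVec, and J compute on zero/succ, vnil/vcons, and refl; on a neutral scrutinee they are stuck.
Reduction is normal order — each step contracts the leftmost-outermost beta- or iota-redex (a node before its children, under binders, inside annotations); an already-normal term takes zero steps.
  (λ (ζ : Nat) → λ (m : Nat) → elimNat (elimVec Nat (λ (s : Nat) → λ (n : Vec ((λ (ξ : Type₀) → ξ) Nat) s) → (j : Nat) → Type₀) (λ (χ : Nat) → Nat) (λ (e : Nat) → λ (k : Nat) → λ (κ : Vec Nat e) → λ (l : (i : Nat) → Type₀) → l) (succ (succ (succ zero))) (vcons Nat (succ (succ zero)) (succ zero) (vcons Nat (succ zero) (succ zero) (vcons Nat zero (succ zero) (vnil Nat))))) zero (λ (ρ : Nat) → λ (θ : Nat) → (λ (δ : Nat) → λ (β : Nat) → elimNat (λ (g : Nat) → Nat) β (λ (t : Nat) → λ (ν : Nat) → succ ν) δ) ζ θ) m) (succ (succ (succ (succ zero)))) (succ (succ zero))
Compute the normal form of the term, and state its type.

resulting normal form:
  succ (succ (succ (succ (succ (succ (succ (succ zero)))))))
inferred type:
  Nat
observation: normalization takes exactly 39 steps under the normal-order strategy.


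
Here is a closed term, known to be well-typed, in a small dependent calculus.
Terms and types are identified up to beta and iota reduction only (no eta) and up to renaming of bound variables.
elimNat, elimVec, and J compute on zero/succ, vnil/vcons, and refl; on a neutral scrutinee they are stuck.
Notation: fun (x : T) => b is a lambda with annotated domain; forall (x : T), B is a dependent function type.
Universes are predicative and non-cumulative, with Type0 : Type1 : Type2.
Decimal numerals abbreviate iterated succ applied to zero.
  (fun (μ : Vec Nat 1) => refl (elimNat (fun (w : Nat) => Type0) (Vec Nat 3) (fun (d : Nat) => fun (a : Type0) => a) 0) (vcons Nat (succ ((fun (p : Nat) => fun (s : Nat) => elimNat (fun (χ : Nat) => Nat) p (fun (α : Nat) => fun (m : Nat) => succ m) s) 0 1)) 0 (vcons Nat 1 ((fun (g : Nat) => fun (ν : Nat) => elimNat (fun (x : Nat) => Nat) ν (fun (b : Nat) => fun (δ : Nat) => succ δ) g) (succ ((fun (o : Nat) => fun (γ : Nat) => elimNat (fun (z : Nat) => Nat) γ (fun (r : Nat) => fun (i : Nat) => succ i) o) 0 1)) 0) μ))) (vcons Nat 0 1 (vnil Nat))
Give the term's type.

the term's type:
  Eq (Vec Nat 3) (vcons Nat 2 0 (vcons Nat 1 2 (vcons Nat 0 1 (vnil Nat)))) (vcons Nat 2 0 (vcons Nat 1 2 (vcons Nat 0 1 (vnil Nat))))


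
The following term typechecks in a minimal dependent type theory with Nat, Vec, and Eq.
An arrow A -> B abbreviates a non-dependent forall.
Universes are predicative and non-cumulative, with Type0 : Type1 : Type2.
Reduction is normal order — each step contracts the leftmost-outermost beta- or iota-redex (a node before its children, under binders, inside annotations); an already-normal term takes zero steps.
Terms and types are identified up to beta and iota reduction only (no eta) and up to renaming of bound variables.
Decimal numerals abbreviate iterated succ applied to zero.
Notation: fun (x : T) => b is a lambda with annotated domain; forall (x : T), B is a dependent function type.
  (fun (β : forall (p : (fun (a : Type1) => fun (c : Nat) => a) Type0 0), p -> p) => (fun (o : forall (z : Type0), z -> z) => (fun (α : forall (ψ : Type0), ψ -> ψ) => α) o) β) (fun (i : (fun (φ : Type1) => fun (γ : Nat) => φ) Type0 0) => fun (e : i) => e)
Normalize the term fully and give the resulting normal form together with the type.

reduced normal form:
  fun (β : Type0) => fun (p : β) => p
the term's type:
  forall (β : Type0), β -> β


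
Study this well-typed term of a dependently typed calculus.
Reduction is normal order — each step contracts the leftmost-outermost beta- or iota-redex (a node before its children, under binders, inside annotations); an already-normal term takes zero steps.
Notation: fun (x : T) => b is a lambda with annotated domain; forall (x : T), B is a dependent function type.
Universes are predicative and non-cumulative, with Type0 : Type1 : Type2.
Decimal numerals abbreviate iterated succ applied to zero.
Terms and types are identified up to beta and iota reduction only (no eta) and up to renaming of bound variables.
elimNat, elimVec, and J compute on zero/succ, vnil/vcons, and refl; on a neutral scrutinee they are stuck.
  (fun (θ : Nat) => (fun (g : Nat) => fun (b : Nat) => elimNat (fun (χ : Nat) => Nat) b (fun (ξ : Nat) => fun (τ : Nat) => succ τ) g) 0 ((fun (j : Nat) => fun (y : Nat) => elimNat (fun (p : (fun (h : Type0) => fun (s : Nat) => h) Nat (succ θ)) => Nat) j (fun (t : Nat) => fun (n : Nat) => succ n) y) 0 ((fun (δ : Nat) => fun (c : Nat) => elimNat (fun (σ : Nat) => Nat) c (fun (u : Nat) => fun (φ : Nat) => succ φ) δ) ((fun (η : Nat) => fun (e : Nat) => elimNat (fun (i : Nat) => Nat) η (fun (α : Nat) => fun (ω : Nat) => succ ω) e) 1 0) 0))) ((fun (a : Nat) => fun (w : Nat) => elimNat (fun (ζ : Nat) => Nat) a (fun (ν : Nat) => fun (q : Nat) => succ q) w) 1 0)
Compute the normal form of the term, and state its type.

normal form:
  1
the term's type:
  Nat


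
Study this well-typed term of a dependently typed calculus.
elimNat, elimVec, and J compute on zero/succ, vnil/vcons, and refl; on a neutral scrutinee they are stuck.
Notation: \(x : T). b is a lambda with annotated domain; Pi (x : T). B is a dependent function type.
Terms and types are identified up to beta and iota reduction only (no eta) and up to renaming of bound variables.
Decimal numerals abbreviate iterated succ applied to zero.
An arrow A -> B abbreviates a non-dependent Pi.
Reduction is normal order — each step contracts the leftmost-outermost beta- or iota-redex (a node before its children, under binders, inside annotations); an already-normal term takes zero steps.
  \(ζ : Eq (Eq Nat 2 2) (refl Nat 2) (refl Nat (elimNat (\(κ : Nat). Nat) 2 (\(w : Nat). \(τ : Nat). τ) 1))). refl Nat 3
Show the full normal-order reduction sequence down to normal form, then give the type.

normal-order reduction:
  \(ζ : Eq (Eq Nat 2 2) (refl Nat 2) (refl Nat (elimNat (\(κ : Nat). Nat) 2 (\(w : Nat). \(τ : Nat). τ) 1))). refl Nat 3
  ~> \(ζ : Eq (Eq Nat 2 2) (refl Nat 2) (refl Nat ((\(κ : Nat). \(w : Nat). w) 0 (elimNat (\(τ : Nat). Nat) 2 (\(j : Nat). \(σ : Nat). σ) 0)))). refl Nat 3
  ~> \(ζ : Eq (Eq Nat 2 2) (refl Nat 2) (refl Nat ((\(κ : Nat). κ) (elimNat (\(w : Nat). Nat) 2 (\(τ : Nat). \(j : Nat). j) 0)))). refl Nat 3
  ~> \(ζ : Eq (Eq Nat 2 2) (refl Nat 2) (refl Nat (elimNat (\(κ : Nat). Nat) 2 (\(w : Nat). \(τ : Nat). τ) 0))). refl Nat 3
  ~> \(ζ : Eq (Eq Nat 2 2) (refl Nat 2) (refl Nat 2)). refl Nat 3
the term's type:
  Eq (Eq Nat 2 2) (refl Nat 2) (refl Nat 2) -> Eq Nat 3 3


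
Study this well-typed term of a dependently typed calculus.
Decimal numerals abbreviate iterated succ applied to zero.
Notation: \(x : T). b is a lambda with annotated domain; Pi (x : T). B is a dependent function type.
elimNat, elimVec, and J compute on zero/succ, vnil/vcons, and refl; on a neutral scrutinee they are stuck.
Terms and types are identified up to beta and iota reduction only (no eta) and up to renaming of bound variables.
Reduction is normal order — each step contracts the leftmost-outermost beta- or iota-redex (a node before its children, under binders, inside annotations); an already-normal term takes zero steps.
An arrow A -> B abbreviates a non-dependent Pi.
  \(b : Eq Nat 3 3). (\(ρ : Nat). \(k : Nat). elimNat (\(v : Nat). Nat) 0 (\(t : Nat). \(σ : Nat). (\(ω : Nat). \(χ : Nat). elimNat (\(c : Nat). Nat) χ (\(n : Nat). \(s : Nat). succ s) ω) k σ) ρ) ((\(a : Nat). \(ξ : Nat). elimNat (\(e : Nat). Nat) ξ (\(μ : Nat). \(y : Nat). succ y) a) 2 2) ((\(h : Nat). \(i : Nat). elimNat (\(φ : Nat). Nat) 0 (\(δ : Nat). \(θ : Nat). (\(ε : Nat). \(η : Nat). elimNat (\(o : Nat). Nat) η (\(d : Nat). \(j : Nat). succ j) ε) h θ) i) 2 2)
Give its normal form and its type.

normal form:
  \(b : Eq Nat 3 3). 16
inferred type:
  Eq Nat 3 3 -> Nat
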